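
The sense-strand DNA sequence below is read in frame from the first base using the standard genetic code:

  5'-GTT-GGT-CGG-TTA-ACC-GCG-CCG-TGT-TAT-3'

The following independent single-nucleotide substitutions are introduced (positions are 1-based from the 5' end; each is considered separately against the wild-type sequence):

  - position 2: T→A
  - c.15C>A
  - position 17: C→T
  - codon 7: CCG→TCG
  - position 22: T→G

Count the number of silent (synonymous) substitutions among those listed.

Codon 1: GTT (Val) → GAT (Asp) — missense.
Codon 5: ACC (Thr) → ACA (Thr) — synonymous.
Codon 6: GCG (Ala) → GTG (Val) — missense.
Codon 7: CCG (Pro) → TCG (Ser) — missense.
Codon 8: TGT (Cys) → GGT (Gly) — missense.
Synonymous: 1 of 5.

1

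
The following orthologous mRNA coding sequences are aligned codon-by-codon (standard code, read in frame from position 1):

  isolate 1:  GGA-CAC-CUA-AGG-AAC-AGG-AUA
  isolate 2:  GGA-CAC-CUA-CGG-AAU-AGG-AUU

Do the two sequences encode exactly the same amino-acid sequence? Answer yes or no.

yes

Codon 1: GGA Gly / GGA Gly — identical.
Codon 2: CAC His / CAC His — identical.
Codon 3: CUA Leu / CUA Leu — identical.
Codon 4: AGG Arg / CGG Arg — synonymous.
Codon 5: AAC Asn / AAU Asn — synonymous.
Codon 6: AGG Arg / AGG Arg — identical.
Codon 7: AUA Ile / AUU Ile — synonymous.
Nonsynonymous differences: 0 → same protein.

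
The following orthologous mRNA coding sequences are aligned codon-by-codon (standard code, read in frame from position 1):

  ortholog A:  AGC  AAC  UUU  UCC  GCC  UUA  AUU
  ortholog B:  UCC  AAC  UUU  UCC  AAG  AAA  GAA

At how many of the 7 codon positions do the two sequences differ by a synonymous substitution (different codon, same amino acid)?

1

Codon 1: AGC Ser / UCC Ser — synonymous.
Codon 2: AAC Asn / AAC Asn — identical.
Codon 3: UUU Phe / UUU Phe — identical.
Codon 4: UCC Ser / UCC Ser — identical.
Codon 5: GCC Ala / AAG Lys — nonsynonymous.
Codon 6: UUA Leu / AAA Lys — nonsynonymous.
Codon 7: AUU Ile / GAA Glu — nonsynonymous.
Synonymous differences: 1.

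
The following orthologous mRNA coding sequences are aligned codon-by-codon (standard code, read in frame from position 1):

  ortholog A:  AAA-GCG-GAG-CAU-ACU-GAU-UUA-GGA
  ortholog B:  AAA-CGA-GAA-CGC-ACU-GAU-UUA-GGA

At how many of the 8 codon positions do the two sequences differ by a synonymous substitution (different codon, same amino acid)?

1

Codon 1: AAA Lys / AAA Lys — identical.
Codon 2: GCG Ala / CGA Arg — nonsynonymous.
Codon 3: GAG Glu / GAA Glu — synonymous.
Codon 4: CAU His / CGC Arg — nonsynonymous.
Codon 5: ACU Thr / ACU Thr — identical.
Codon 6: GAU Asp / GAU Asp — identical.
Codon 7: UUA Leu / UUA Leu — identical.
Codon 8: GGA Gly / GGA Gly — identical.
Synonymous differences: 1.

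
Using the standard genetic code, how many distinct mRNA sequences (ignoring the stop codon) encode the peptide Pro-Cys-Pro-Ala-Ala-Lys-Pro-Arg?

Pro: 4 codons.
Cys: 2 codons.
Pro: 4 codons.
Ala: 4 codons.
Ala: 4 codons.
Lys: 2 codons.
Pro: 4 codons.
Arg: 6 codons.
4 × 2 × 4 × 4 × 4 × 2 × 4 × 6 = 24576.

24576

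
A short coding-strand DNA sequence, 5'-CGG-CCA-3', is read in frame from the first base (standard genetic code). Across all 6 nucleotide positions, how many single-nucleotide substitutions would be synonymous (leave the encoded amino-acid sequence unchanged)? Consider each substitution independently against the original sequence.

7

Codon 1 (CGG, Arg): 4 synonymous substitutions.
Codon 2 (CCA, Pro): 3 synonymous substitutions.
Total: 4 + 3 = 7.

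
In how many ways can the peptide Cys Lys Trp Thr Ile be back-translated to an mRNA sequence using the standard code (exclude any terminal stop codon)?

48

Cys: 2 codons.
Lys: 2 codons.
Trp: 1 codon.
Thr: 4 codons.
Ile: 3 codons.
2 × 2 × 1 × 4 × 3 = 48.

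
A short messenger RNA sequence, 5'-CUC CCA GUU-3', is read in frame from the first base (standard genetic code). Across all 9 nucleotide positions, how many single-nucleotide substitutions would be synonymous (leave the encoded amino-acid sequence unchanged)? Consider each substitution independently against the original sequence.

9

Codon 1 (CUC, Leu): 3 synonymous substitutions.
Codon 2 (CCA, Pro): 3 synonymous substitutions.
Codon 3 (GUU, Val): 3 synonymous substitutions.
Total: 3 + 3 + 3 = 9.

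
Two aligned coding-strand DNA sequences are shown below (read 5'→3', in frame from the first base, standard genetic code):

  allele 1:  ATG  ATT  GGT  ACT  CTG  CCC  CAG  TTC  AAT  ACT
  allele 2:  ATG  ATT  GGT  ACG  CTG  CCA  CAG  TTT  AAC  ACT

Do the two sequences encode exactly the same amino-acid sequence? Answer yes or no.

yes

Codon 1: ATG Met / ATG Met — identical.
Codon 2: ATT Ile / ATT Ile — identical.
Codon 3: GGT Gly / GGT Gly — identical.
Codon 4: ACT Thr / ACG Thr — synonymous.
Codon 5: CTG Leu / CTG Leu — identical.
Codon 6: CCC Pro / CCA Pro — synonymous.
Codon 7: CAG Gln / CAG Gln — identical.
Codon 8: TTC Phe / TTT Phe — synonymous.
Codon 9: AAT Asn / AAC Asn — synonymous.
Codon 10: ACT Thr / ACT Thr — identical.
Nonsynonymous differences: 0 → same protein.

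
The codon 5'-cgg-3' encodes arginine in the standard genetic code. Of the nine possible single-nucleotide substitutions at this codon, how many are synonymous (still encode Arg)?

Position 1: AGG → 1 synonymous.
Position 2: none → 0 synonymous.
Position 3: CGU, CGC, CGA → 3 synonymous.
Total: 1 + 0 + 3 = 4.

4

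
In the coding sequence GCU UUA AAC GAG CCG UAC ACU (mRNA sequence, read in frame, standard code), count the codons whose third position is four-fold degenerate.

Codon 1 GCU (Ala): third position 4-fold.
Codon 2 UUA (Leu): third position 2-fold.
Codon 3 AAC (Asn): third position 2-fold.
Codon 4 GAG (Glu): third position 2-fold.
Codon 5 CCG (Pro): third position 4-fold.
Codon 6 UAC (Tyr): third position 2-fold.
Codon 7 ACU (Thr): third position 4-fold.
Four-fold degenerate third positions: 3.

3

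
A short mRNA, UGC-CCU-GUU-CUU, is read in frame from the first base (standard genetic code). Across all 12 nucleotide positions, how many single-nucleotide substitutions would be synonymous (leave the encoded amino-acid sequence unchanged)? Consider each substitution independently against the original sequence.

Codon 1 (UGC, Cys): 1 synonymous substitution.
Codon 2 (CCU, Pro): 3 synonymous substitutions.
Codon 3 (GUU, Val): 3 synonymous substitutions.
Codon 4 (CUU, Leu): 3 synonymous substitutions.
Total: 1 + 3 + 3 + 3 = 10.

10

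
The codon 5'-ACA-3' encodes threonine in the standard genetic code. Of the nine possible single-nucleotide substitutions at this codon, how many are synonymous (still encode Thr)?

Position 1: none → 0 synonymous.
Position 2: none → 0 synonymous.
Position 3: ACT, ACC, ACG → 3 synonymous.
Total: 0 + 0 + 3 = 3.

3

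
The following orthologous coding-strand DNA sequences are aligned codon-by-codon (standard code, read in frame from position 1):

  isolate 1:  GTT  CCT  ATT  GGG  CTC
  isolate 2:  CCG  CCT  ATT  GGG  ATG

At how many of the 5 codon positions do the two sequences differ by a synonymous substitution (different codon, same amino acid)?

0

Codon 1: GTT Val / CCG Pro — nonsynonymous.
Codon 2: CCT Pro / CCT Pro — identical.
Codon 3: ATT Ile / ATT Ile — identical.
Codon 4: GGG Gly / GGG Gly — identical.
Codon 5: CTC Leu / ATG Met — nonsynonymous.
Synonymous differences: 0.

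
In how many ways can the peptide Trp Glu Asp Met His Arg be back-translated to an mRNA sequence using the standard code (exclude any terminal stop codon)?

48

Trp: 1 codon.
Glu: 2 codons.
Asp: 2 codons.
Met: 1 codon.
His: 2 codons.
Arg: 6 codons.
1 × 2 × 2 × 1 × 2 × 6 = 48.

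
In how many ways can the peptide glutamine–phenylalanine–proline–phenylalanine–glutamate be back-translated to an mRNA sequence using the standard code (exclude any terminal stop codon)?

64

Gln: 2 codons.
Phe: 2 codons.
Pro: 4 codons.
Phe: 2 codons.
Glu: 2 codons.
2 × 2 × 4 × 2 × 2 = 64.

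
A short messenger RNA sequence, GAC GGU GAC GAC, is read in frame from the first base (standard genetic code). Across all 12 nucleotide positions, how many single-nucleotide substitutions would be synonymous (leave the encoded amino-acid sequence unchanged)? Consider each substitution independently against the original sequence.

Codon 1 (GAC, Asp): 1 synonymous substitution.
Codon 2 (GGU, Gly): 3 synonymous substitutions.
Codon 3 (GAC, Asp): 1 synonymous substitution.
Codon 4 (GAC, Asp): 1 synonymous substitution.
Total: 1 + 3 + 1 + 1 = 6.

6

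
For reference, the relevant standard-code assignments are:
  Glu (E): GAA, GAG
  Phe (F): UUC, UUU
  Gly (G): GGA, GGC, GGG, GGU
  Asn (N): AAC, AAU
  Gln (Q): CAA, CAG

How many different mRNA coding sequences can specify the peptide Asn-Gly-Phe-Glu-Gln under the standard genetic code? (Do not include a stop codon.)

64

Asn: 2 codons.
Gly: 4 codons.
Phe: 2 codons.
Glu: 2 codons.
Gln: 2 codons.
2 × 4 × 2 × 2 × 2 = 64.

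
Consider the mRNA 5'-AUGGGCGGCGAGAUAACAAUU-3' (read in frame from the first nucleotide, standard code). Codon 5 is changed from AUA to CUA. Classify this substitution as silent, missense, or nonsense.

Position 13 falls in codon 5: AUA → Ile.
After the substitution the codon is CUA → Leu.
Ile ≠ Leu, so this is a missense mutation.

missense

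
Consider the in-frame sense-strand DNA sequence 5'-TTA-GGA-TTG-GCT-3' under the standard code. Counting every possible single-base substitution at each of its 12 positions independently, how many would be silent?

10

Codon 1 (TTA, Leu): 2 synonymous substitutions.
Codon 2 (GGA, Gly): 3 synonymous substitutions.
Codon 3 (TTG, Leu): 2 synonymous substitutions.
Codon 4 (GCT, Ala): 3 synonymous substitutions.
Total: 2 + 3 + 2 + 3 = 10.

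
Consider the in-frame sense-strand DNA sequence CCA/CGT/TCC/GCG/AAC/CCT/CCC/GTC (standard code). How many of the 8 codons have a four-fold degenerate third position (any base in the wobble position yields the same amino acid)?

7

Codon 1 CCA (Pro): third position 4-fold.
Codon 2 CGT (Arg): third position 4-fold.
Codon 3 TCC (Ser): third position 4-fold.
Codon 4 GCG (Ala): third position 4-fold.
Codon 5 AAC (Asn): third position 2-fold.
Codon 6 CCT (Pro): third position 4-fold.
Codon 7 CCC (Pro): third position 4-fold.
Codon 8 GTC (Val): third position 4-fold.
Four-fold degenerate third positions: 7.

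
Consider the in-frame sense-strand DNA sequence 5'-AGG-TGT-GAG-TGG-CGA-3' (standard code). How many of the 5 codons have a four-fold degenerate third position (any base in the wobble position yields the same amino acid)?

Codon 1 AGG (Arg): third position 2-fold.
Codon 2 TGT (Cys): third position 2-fold.
Codon 3 GAG (Glu): third position 2-fold.
Codon 4 TGG (Trp): third position 1-fold.
Codon 5 CGA (Arg): third position 4-fold.
Four-fold degenerate third positions: 1.

1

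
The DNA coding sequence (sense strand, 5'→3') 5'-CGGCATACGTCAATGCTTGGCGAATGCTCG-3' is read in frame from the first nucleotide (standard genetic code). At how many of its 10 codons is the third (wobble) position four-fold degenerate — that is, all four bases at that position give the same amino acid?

Codon 1 CGG (Arg): third position 4-fold.
Codon 2 CAT (His): third position 2-fold.
Codon 3 ACG (Thr): third position 4-fold.
Codon 4 TCA (Ser): third position 4-fold.
Codon 5 ATG (Met): third position 1-fold.
Codon 6 CTT (Leu): third position 4-fold.
Codon 7 GGC (Gly): third position 4-fold.
Codon 8 GAA (Glu): third position 2-fold.
Codon 9 TGC (Cys): third position 2-fold.
Codon 10 TCG (Ser): third position 4-fold.
Four-fold degenerate third positions: 6.

6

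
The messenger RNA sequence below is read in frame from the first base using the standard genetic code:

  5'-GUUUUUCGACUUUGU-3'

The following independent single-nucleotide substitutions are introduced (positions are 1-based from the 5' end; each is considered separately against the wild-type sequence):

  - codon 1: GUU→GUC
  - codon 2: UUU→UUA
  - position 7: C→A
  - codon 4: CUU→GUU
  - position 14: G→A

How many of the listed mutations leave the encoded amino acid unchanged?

2

Codon 1: GUU (Val) → GUC (Val) — synonymous.
Codon 2: UUU (Phe) → UUA (Leu) — missense.
Codon 3: CGA (Arg) → AGA (Arg) — synonymous.
Codon 4: CUU (Leu) → GUU (Val) — missense.
Codon 5: UGU (Cys) → UAU (Tyr) — missense.
Synonymous: 2 of 5.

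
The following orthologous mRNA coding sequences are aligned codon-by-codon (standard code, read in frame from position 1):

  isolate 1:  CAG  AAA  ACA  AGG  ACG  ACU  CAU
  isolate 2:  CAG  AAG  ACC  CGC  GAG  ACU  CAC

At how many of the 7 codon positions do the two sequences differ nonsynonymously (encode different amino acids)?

Codon 1: CAG Gln / CAG Gln — identical.
Codon 2: AAA Lys / AAG Lys — synonymous.
Codon 3: ACA Thr / ACC Thr — synonymous.
Codon 4: AGG Arg / CGC Arg — synonymous.
Codon 5: ACG Thr / GAG Glu — nonsynonymous.
Codon 6: ACU Thr / ACU Thr — identical.
Codon 7: CAU His / CAC His — synonymous.
Nonsynonymous differences: 1.

1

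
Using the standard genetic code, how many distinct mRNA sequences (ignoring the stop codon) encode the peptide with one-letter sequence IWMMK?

Ile: 3 codons.
Trp: 1 codon.
Met: 1 codon.
Met: 1 codon.
Lys: 2 codons.
3 × 1 × 1 × 1 × 2 = 6.

6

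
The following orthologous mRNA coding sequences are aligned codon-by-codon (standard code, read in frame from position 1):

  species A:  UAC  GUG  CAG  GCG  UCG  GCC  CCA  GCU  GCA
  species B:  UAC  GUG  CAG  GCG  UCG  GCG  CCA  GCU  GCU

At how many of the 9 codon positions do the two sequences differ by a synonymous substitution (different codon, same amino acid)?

2

Codon 1: UAC Tyr / UAC Tyr — identical.
Codon 2: GUG Val / GUG Val — identical.
Codon 3: CAG Gln / CAG Gln — identical.
Codon 4: GCG Ala / GCG Ala — identical.
Codon 5: UCG Ser / UCG Ser — identical.
Codon 6: GCC Ala / GCG Ala — synonymous.
Codon 7: CCA Pro / CCA Pro — identical.
Codon 8: GCU Ala / GCU Ala — identical.
Codon 9: GCA Ala / GCU Ala — synonymous.
Synonymous differences: 2.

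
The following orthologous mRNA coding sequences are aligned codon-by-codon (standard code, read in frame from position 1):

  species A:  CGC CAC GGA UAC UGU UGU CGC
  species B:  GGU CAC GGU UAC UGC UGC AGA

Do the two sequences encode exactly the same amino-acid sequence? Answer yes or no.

Codon 1: CGC Arg / GGU Gly — nonsynonymous.
Codon 2: CAC His / CAC His — identical.
Codon 3: GGA Gly / GGU Gly — synonymous.
Codon 4: UAC Tyr / UAC Tyr — identical.
Codon 5: UGU Cys / UGC Cys — synonymous.
Codon 6: UGU Cys / UGC Cys — synonymous.
Codon 7: CGC Arg / AGA Arg — synonymous.
Nonsynonymous differences: 1 → different protein.

no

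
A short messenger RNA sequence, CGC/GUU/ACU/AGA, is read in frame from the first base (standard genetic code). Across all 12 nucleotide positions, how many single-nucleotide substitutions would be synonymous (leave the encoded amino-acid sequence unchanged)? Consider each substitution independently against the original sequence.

11

Codon 1 (CGC, Arg): 3 synonymous substitutions.
Codon 2 (GUU, Val): 3 synonymous substitutions.
Codon 3 (ACU, Thr): 3 synonymous substitutions.
Codon 4 (AGA, Arg): 2 synonymous substitutions.
Total: 3 + 3 + 3 + 2 = 11.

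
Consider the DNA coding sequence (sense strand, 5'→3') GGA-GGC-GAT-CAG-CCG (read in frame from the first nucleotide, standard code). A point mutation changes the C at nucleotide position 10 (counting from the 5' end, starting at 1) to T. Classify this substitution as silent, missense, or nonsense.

Position 10 falls in codon 4: CAG → Gln.
After the substitution the codon is TAG → Stop.
The new codon is a stop codon, so this is a nonsense mutation.

nonsense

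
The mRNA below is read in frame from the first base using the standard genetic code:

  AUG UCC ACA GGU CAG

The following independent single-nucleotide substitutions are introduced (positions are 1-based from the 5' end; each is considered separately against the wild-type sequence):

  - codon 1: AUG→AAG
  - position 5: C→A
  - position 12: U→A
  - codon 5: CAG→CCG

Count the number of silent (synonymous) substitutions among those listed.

1

Codon 1: AUG (Met) → AAG (Lys) — missense.
Codon 2: UCC (Ser) → UAC (Tyr) — missense.
Codon 4: GGU (Gly) → GGA (Gly) — synonymous.
Codon 5: CAG (Gln) → CCG (Pro) — missense.
Synonymous: 1 of 4.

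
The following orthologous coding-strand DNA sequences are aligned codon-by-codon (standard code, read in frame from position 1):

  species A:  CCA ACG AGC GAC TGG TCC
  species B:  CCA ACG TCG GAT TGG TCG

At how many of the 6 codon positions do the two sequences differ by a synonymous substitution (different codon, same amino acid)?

Codon 1: CCA Pro / CCA Pro — identical.
Codon 2: ACG Thr / ACG Thr — identical.
Codon 3: AGC Ser / TCG Ser — synonymous.
Codon 4: GAC Asp / GAT Asp — synonymous.
Codon 5: TGG Trp / TGG Trp — identical.
Codon 6: TCC Ser / TCG Ser — synonymous.
Synonymous differences: 3.

3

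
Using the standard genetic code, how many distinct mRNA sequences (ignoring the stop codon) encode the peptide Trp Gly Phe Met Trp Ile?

Trp: 1 codon.
Gly: 4 codons.
Phe: 2 codons.
Met: 1 codon.
Trp: 1 codon.
Ile: 3 codons.
1 × 4 × 2 × 1 × 1 × 3 = 24.

24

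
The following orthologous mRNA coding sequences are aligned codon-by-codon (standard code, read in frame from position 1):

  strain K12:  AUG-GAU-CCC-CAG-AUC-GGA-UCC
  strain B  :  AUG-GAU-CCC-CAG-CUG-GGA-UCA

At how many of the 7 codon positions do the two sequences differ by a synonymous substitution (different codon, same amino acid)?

Codon 1: AUG Met / AUG Met — identical.
Codon 2: GAU Asp / GAU Asp — identical.
Codon 3: CCC Pro / CCC Pro — identical.
Codon 4: CAG Gln / CAG Gln — identical.
Codon 5: AUC Ile / CUG Leu — nonsynonymous.
Codon 6: GGA Gly / GGA Gly — identical.
Codon 7: UCC Ser / UCA Ser — synonymous.
Synonymous differences: 1.

1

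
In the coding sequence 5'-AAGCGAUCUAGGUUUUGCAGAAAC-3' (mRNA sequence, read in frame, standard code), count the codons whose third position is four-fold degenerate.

Codon 1 AAG (Lys): third position 2-fold.
Codon 2 CGA (Arg): third position 4-fold.
Codon 3 UCU (Ser): third position 4-fold.
Codon 4 AGG (Arg): third position 2-fold.
Codon 5 UUU (Phe): third position 2-fold.
Codon 6 UGC (Cys): third position 2-fold.
Codon 7 AGA (Arg): third position 2-fold.
Codon 8 AAC (Asn): third position 2-fold.
Four-fold degenerate third positions: 2.

2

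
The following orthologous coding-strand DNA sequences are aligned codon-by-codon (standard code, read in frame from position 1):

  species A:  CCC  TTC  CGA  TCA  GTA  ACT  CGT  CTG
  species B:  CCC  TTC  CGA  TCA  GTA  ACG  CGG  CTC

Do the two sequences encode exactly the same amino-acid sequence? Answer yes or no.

Codon 1: CCC Pro / CCC Pro — identical.
Codon 2: TTC Phe / TTC Phe — identical.
Codon 3: CGA Arg / CGA Arg — identical.
Codon 4: TCA Ser / TCA Ser — identical.
Codon 5: GTA Val / GTA Val — identical.
Codon 6: ACT Thr / ACG Thr — synonymous.
Codon 7: CGT Arg / CGG Arg — synonymous.
Codon 8: CTG Leu / CTC Leu — synonymous.
Nonsynonymous differences: 0 → same protein.

yes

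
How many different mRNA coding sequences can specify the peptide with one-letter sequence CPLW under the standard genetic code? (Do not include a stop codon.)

Cys: 2 codons.
Pro: 4 codons.
Leu: 6 codons.
Trp: 1 codon.
2 × 4 × 6 × 1 = 48.

48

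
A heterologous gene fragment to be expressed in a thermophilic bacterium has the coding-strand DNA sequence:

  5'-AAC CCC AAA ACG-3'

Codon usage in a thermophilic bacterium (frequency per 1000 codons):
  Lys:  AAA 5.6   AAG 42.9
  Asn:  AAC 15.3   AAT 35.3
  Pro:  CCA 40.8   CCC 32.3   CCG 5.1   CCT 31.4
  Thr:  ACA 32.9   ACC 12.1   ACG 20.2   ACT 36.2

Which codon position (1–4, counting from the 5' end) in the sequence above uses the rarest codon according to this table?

3

Codon 1 AAC (Asn): 15.3 per 1000.
Codon 2 CCC (Pro): 32.3 per 1000.
Codon 3 AAA (Lys): 5.6 per 1000.
Codon 4 ACG (Thr): 20.2 per 1000.
Lowest frequency is 5.6 at codon 3.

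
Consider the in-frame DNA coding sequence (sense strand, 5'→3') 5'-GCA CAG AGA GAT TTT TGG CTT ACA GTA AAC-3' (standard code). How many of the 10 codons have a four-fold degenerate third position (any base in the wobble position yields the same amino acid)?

4

Codon 1 GCA (Ala): third position 4-fold.
Codon 2 CAG (Gln): third position 2-fold.
Codon 3 AGA (Arg): third position 2-fold.
Codon 4 GAT (Asp): third position 2-fold.
Codon 5 TTT (Phe): third position 2-fold.
Codon 6 TGG (Trp): third position 1-fold.
Codon 7 CTT (Leu): third position 4-fold.
Codon 8 ACA (Thr): third position 4-fold.
Codon 9 GTA (Val): third position 4-fold.
Codon 10 AAC (Asn): third position 2-fold.
Four-fold degenerate third positions: 4.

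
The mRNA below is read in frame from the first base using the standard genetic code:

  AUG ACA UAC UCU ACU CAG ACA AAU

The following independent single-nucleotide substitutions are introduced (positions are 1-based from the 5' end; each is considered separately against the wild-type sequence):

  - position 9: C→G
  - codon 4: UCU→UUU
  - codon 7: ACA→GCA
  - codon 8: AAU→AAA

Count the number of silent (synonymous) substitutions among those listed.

Codon 3: UAC (Tyr) → UAG (Stop) — nonsense.
Codon 4: UCU (Ser) → UUU (Phe) — missense.
Codon 7: ACA (Thr) → GCA (Ala) — missense.
Codon 8: AAU (Asn) → AAA (Lys) — missense.
Synonymous: 0 of 4.

0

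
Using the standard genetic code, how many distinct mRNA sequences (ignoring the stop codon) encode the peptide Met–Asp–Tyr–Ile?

Met: 1 codon.
Asp: 2 codons.
Tyr: 2 codons.
Ile: 3 codons.
1 × 2 × 2 × 3 = 12.

12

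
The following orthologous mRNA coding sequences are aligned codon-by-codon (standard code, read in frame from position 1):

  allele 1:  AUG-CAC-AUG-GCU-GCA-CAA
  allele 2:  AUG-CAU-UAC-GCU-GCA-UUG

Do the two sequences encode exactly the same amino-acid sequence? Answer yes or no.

no

Codon 1: AUG Met / AUG Met — identical.
Codon 2: CAC His / CAU His — synonymous.
Codon 3: AUG Met / UAC Tyr — nonsynonymous.
Codon 4: GCU Ala / GCU Ala — identical.
Codon 5: GCA Ala / GCA Ala — identical.
Codon 6: CAA Gln / UUG Leu — nonsynonymous.
Nonsynonymous differences: 2 → different protein.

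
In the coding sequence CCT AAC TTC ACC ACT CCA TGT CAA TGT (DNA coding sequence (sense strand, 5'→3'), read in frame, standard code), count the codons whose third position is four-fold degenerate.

4

Codon 1 CCT (Pro): third position 4-fold.
Codon 2 AAC (Asn): third position 2-fold.
Codon 3 TTC (Phe): third position 2-fold.
Codon 4 ACC (Thr): third position 4-fold.
Codon 5 ACT (Thr): third position 4-fold.
Codon 6 CCA (Pro): third position 4-fold.
Codon 7 TGT (Cys): third position 2-fold.
Codon 8 CAA (Gln): third position 2-fold.
Codon 9 TGT (Cys): third position 2-fold.
Four-fold degenerate third positions: 4.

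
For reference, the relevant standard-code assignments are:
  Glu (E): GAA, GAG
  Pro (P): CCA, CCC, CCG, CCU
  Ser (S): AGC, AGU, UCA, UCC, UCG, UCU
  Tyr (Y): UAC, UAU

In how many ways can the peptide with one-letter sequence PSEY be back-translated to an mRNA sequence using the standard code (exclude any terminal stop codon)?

96

Pro: 4 codons.
Ser: 6 codons.
Glu: 2 codons.
Tyr: 2 codons.
4 × 6 × 2 × 2 = 96.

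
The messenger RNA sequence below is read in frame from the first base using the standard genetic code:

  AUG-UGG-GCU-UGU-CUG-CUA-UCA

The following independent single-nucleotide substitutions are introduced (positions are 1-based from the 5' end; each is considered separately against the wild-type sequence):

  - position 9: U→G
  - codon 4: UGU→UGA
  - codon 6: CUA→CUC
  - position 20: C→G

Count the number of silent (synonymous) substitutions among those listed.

2

Codon 3: GCU (Ala) → GCG (Ala) — synonymous.
Codon 4: UGU (Cys) → UGA (Stop) — nonsense.
Codon 6: CUA (Leu) → CUC (Leu) — synonymous.
Codon 7: UCA (Ser) → UGA (Stop) — nonsense.
Synonymous: 2 of 4.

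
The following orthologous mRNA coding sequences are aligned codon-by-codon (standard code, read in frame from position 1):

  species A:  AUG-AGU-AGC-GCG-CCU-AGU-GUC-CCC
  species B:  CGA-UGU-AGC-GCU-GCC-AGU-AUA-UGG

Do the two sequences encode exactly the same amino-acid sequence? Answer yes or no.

no

Codon 1: AUG Met / CGA Arg — nonsynonymous.
Codon 2: AGU Ser / UGU Cys — nonsynonymous.
Codon 3: AGC Ser / AGC Ser — identical.
Codon 4: GCG Ala / GCU Ala — synonymous.
Codon 5: CCU Pro / GCC Ala — nonsynonymous.
Codon 6: AGU Ser / AGU Ser — identical.
Codon 7: GUC Val / AUA Ile — nonsynonymous.
Codon 8: CCC Pro / UGG Trp — nonsynonymous.
Nonsynonymous differences: 5 → different protein.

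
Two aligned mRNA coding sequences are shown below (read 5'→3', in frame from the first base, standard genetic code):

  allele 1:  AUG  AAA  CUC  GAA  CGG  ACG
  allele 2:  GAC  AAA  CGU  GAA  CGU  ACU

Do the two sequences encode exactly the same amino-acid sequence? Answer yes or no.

Codon 1: AUG Met / GAC Asp — nonsynonymous.
Codon 2: AAA Lys / AAA Lys — identical.
Codon 3: CUC Leu / CGU Arg — nonsynonymous.
Codon 4: GAA Glu / GAA Glu — identical.
Codon 5: CGG Arg / CGU Arg — synonymous.
Codon 6: ACG Thr / ACU Thr — synonymous.
Nonsynonymous differences: 2 → different protein.

no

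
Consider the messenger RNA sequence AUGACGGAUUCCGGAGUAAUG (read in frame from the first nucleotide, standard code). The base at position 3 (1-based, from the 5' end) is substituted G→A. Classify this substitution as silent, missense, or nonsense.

missense

Position 3 falls in codon 1: AUG → Met.
After the substitution the codon is AUA → Ile.
Met ≠ Ile, so this is a missense mutation.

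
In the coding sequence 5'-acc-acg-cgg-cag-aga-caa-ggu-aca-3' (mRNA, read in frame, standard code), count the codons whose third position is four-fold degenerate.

Codon 1 ACC (Thr): third position 4-fold.
Codon 2 ACG (Thr): third position 4-fold.
Codon 3 CGG (Arg): third position 4-fold.
Codon 4 CAG (Gln): third position 2-fold.
Codon 5 AGA (Arg): third position 2-fold.
Codon 6 CAA (Gln): third position 2-fold.
Codon 7 GGU (Gly): third position 4-fold.
Codon 8 ACA (Thr): third position 4-fold.
Four-fold degenerate third positions: 5.

5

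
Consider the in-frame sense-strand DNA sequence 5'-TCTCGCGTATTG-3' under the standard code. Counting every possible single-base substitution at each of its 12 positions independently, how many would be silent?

11

Codon 1 (TCT, Ser): 3 synonymous substitutions.
Codon 2 (CGC, Arg): 3 synonymous substitutions.
Codon 3 (GTA, Val): 3 synonymous substitutions.
Codon 4 (TTG, Leu): 2 synonymous substitutions.
Total: 3 + 3 + 3 + 2 = 11.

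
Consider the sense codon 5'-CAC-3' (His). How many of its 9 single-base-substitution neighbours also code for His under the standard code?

1

Position 1: none → 0 synonymous.
Position 2: none → 0 synonymous.
Position 3: CAT → 1 synonymous.
Total: 0 + 0 + 1 = 1.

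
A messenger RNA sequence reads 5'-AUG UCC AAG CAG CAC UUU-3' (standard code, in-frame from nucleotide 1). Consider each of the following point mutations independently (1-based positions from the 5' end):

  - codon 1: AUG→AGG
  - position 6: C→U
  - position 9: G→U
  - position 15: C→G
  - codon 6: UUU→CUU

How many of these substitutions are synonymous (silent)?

Codon 1: AUG (Met) → AGG (Arg) — missense.
Codon 2: UCC (Ser) → UCU (Ser) — synonymous.
Codon 3: AAG (Lys) → AAU (Asn) — missense.
Codon 5: CAC (His) → CAG (Gln) — missense.
Codon 6: UUU (Phe) → CUU (Leu) — missense.
Synonymous: 1 of 5.

1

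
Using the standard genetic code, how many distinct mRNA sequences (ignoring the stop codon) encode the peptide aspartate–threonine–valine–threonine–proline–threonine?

2048

Asp: 2 codons.
Thr: 4 codons.
Val: 4 codons.
Thr: 4 codons.
Pro: 4 codons.
Thr: 4 codons.
2 × 4 × 4 × 4 × 4 × 4 = 2048.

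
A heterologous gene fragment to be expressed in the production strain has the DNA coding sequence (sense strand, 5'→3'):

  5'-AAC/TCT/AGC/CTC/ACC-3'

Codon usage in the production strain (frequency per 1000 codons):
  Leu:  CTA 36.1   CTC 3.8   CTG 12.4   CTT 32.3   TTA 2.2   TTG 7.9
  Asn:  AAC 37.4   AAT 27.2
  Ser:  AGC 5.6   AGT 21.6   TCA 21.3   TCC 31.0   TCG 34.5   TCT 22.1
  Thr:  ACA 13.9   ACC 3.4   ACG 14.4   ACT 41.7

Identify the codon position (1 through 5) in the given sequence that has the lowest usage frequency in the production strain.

Codon 1 AAC (Asn): 37.4 per 1000.
Codon 2 TCT (Ser): 22.1 per 1000.
Codon 3 AGC (Ser): 5.6 per 1000.
Codon 4 CTC (Leu): 3.8 per 1000.
Codon 5 ACC (Thr): 3.4 per 1000.
Lowest frequency is 3.4 at codon 5.

5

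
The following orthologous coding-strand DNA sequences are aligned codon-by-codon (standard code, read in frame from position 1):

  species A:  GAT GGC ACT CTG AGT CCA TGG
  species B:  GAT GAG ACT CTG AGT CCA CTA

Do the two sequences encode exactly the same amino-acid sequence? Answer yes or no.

no

Codon 1: GAT Asp / GAT Asp — identical.
Codon 2: GGC Gly / GAG Glu — nonsynonymous.
Codon 3: ACT Thr / ACT Thr — identical.
Codon 4: CTG Leu / CTG Leu — identical.
Codon 5: AGT Ser / AGT Ser — identical.
Codon 6: CCA Pro / CCA Pro — identical.
Codon 7: TGG Trp / CTA Leu — nonsynonymous.
Nonsynonymous differences: 2 → different protein.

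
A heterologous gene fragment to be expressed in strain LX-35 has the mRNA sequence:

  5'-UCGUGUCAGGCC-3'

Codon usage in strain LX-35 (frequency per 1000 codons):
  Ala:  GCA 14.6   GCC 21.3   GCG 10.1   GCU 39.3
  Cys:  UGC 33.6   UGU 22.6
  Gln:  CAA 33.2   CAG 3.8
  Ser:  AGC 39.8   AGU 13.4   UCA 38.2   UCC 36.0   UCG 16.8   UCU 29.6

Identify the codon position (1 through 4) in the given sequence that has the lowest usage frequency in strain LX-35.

3

Codon 1 UCG (Ser): 16.8 per 1000.
Codon 2 UGU (Cys): 22.6 per 1000.
Codon 3 CAG (Gln): 3.8 per 1000.
Codon 4 GCC (Ala): 21.3 per 1000.
Lowest frequency is 3.8 at codon 3.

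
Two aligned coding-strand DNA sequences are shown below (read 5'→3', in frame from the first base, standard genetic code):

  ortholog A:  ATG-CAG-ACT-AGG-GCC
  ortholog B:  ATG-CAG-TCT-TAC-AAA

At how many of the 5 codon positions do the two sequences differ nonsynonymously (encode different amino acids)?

3

Codon 1: ATG Met / ATG Met — identical.
Codon 2: CAG Gln / CAG Gln — identical.
Codon 3: ACT Thr / TCT Ser — nonsynonymous.
Codon 4: AGG Arg / TAC Tyr — nonsynonymous.
Codon 5: GCC Ala / AAA Lys — nonsynonymous.
Nonsynonymous differences: 3.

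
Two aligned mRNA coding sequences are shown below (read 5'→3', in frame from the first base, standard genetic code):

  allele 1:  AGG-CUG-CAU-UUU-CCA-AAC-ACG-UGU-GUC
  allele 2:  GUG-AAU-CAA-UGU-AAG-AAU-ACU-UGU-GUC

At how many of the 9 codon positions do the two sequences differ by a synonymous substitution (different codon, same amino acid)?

2

Codon 1: AGG Arg / GUG Val — nonsynonymous.
Codon 2: CUG Leu / AAU Asn — nonsynonymous.
Codon 3: CAU His / CAA Gln — nonsynonymous.
Codon 4: UUU Phe / UGU Cys — nonsynonymous.
Codon 5: CCA Pro / AAG Lys — nonsynonymous.
Codon 6: AAC Asn / AAU Asn — synonymous.
Codon 7: ACG Thr / ACU Thr — synonymous.
Codon 8: UGU Cys / UGU Cys — identical.
Codon 9: GUC Val / GUC Val — identical.
Synonymous differences: 2.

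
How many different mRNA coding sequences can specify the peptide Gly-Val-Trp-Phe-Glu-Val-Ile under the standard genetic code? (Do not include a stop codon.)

768

Gly: 4 codons.
Val: 4 codons.
Trp: 1 codon.
Phe: 2 codons.
Glu: 2 codons.
Val: 4 codons.
Ile: 3 codons.
4 × 4 × 1 × 2 × 2 × 4 × 3 = 768.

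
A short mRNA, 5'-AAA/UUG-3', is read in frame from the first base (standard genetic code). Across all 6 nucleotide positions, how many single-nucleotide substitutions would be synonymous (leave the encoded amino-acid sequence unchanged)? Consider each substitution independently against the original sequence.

3

Codon 1 (AAA, Lys): 1 synonymous substitution.
Codon 2 (UUG, Leu): 2 synonymous substitutions.
Total: 1 + 2 = 3.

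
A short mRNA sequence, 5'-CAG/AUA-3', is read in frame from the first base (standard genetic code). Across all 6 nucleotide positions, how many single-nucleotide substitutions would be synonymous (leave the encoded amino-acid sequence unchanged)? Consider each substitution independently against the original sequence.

Codon 1 (CAG, Gln): 1 synonymous substitution.
Codon 2 (AUA, Ile): 2 synonymous substitutions.
Total: 1 + 2 = 3.

3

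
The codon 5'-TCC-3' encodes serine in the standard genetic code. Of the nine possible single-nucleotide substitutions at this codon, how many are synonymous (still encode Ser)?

Position 1: none → 0 synonymous.
Position 2: none → 0 synonymous.
Position 3: TCT, TCA, TCG → 3 synonymous.
Total: 0 + 0 + 3 = 3.

3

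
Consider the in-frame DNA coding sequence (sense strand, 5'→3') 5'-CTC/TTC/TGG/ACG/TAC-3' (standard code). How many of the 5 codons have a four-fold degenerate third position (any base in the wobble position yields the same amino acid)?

Codon 1 CTC (Leu): third position 4-fold.
Codon 2 TTC (Phe): third position 2-fold.
Codon 3 TGG (Trp): third position 1-fold.
Codon 4 ACG (Thr): third position 4-fold.
Codon 5 TAC (Tyr): third position 2-fold.
Four-fold degenerate third positions: 2.

2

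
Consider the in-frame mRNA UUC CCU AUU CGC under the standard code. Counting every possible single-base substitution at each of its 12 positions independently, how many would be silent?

Codon 1 (UUC, Phe): 1 synonymous substitution.
Codon 2 (CCU, Pro): 3 synonymous substitutions.
Codon 3 (AUU, Ile): 2 synonymous substitutions.
Codon 4 (CGC, Arg): 3 synonymous substitutions.
Total: 1 + 3 + 2 + 3 = 9.

9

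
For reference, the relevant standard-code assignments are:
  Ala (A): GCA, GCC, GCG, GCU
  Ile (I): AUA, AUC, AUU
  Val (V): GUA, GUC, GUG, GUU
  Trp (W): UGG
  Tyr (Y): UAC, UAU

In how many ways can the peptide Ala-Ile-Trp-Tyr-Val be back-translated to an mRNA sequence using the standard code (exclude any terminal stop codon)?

Ala: 4 codons.
Ile: 3 codons.
Trp: 1 codon.
Tyr: 2 codons.
Val: 4 codons.
4 × 3 × 1 × 2 × 4 = 96.

96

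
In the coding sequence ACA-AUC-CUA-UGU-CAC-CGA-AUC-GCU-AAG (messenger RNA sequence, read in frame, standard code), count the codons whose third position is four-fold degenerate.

4

Codon 1 ACA (Thr): third position 4-fold.
Codon 2 AUC (Ile): third position 3-fold.
Codon 3 CUA (Leu): third position 4-fold.
Codon 4 UGU (Cys): third position 2-fold.
Codon 5 CAC (His): third position 2-fold.
Codon 6 CGA (Arg): third position 4-fold.
Codon 7 AUC (Ile): third position 3-fold.
Codon 8 GCU (Ala): third position 4-fold.
Codon 9 AAG (Lys): third position 2-fold.
Four-fold degenerate third positions: 4.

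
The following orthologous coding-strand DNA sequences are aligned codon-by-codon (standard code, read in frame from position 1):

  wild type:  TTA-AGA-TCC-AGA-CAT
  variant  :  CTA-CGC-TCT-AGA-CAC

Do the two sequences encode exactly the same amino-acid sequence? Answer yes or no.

Codon 1: TTA Leu / CTA Leu — synonymous.
Codon 2: AGA Arg / CGC Arg — synonymous.
Codon 3: TCC Ser / TCT Ser — synonymous.
Codon 4: AGA Arg / AGA Arg — identical.
Codon 5: CAT His / CAC His — synonymous.
Nonsynonymous differences: 0 → same protein.

yes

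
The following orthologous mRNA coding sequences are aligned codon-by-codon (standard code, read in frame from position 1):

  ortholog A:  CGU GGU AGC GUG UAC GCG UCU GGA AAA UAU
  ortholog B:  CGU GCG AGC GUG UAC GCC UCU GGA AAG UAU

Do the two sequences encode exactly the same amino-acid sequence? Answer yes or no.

Codon 1: CGU Arg / CGU Arg — identical.
Codon 2: GGU Gly / GCG Ala — nonsynonymous.
Codon 3: AGC Ser / AGC Ser — identical.
Codon 4: GUG Val / GUG Val — identical.
Codon 5: UAC Tyr / UAC Tyr — identical.
Codon 6: GCG Ala / GCC Ala — synonymous.
Codon 7: UCU Ser / UCU Ser — identical.
Codon 8: GGA Gly / GGA Gly — identical.
Codon 9: AAA Lys / AAG Lys — synonymous.
Codon 10: UAU Tyr / UAU Tyr — identical.
Nonsynonymous differences: 1 → different protein.

no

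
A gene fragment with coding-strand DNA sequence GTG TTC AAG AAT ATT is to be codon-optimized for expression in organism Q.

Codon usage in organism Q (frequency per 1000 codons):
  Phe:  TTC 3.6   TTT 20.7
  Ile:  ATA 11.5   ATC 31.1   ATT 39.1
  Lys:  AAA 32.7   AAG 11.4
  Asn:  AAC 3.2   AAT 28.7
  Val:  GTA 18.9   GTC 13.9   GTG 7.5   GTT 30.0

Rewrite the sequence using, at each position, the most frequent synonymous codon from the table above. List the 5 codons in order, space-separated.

Codon 1 (Val): best is GTT at 30.0.
Codon 2 (Phe): best is TTT at 20.7.
Codon 3 (Lys): best is AAA at 32.7.
Codon 4 (Asn): best is AAT at 28.7.
Codon 5 (Ile): best is ATT at 39.1.

GTT TTT AAA AAT ATT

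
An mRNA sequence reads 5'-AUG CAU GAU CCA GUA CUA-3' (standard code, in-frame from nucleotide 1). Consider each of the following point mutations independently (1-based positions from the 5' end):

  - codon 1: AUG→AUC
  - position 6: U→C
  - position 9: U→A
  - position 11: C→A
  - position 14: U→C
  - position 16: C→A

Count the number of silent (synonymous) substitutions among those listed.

Codon 1: AUG (Met) → AUC (Ile) — missense.
Codon 2: CAU (His) → CAC (His) — synonymous.
Codon 3: GAU (Asp) → GAA (Glu) — missense.
Codon 4: CCA (Pro) → CAA (Gln) — missense.
Codon 5: GUA (Val) → GCA (Ala) — missense.
Codon 6: CUA (Leu) → AUA (Ile) — missense.
Synonymous: 1 of 6.

1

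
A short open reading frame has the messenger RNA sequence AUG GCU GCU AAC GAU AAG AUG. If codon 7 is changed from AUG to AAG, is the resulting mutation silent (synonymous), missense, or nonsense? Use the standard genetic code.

Position 20 falls in codon 7: AUG → Met.
After the substitution the codon is AAG → Lys.
Met ≠ Lys, so this is a missense mutation.

missense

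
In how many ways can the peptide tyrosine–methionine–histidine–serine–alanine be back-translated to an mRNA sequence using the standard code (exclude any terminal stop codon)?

Tyr: 2 codons.
Met: 1 codon.
His: 2 codons.
Ser: 6 codons.
Ala: 4 codons.
2 × 1 × 2 × 6 × 4 = 96.

96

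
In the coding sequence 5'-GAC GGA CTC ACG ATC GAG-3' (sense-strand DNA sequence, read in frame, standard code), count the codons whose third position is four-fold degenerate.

3

Codon 1 GAC (Asp): third position 2-fold.
Codon 2 GGA (Gly): third position 4-fold.
Codon 3 CTC (Leu): third position 4-fold.
Codon 4 ACG (Thr): third position 4-fold.
Codon 5 ATC (Ile): third position 3-fold.
Codon 6 GAG (Glu): third position 2-fold.
Four-fold degenerate third positions: 3.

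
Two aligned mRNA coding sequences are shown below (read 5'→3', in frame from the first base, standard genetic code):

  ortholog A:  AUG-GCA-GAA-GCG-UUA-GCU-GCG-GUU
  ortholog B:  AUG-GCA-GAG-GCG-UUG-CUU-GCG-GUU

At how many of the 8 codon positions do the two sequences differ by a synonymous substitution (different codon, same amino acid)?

2

Codon 1: AUG Met / AUG Met — identical.
Codon 2: GCA Ala / GCA Ala — identical.
Codon 3: GAA Glu / GAG Glu — synonymous.
Codon 4: GCG Ala / GCG Ala — identical.
Codon 5: UUA Leu / UUG Leu — synonymous.
Codon 6: GCU Ala / CUU Leu — nonsynonymous.
Codon 7: GCG Ala / GCG Ala — identical.
Codon 8: GUU Val / GUU Val — identical.
Synonymous differences: 2.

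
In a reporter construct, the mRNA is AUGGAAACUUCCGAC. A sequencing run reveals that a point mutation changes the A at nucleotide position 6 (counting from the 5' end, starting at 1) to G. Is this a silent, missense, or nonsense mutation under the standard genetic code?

Position 6 falls in codon 2: GAA → Glu.
After the substitution the codon is GAG → Glu.
Both encode Glu, so the change is synonymous.

silent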